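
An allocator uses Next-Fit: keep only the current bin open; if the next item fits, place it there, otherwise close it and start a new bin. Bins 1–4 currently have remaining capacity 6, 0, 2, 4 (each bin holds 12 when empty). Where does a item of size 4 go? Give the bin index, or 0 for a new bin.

Next-Fit only looks at bin 4, which has 4 free.
4 fits there.

4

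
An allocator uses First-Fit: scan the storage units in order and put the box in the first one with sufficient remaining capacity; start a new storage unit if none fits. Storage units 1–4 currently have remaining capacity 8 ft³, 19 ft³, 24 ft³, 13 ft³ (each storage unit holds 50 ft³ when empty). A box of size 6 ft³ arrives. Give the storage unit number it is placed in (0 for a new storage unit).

Storage units with room: storage unit 1 (8 ft³), storage unit 2 (19 ft³), storage unit 3 (24 ft³), storage unit 4 (13 ft³).
The first with room is storage unit 1.

1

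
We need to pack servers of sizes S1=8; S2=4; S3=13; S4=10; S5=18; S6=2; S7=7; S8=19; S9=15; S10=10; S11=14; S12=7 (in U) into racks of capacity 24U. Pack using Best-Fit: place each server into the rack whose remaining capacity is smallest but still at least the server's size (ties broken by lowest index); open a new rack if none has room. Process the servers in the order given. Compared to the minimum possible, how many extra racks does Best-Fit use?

0

Best-Fit: [8,4,7] [13,10] [18,2] [19] [15,7] [10,14] → 6 racks.
Total size 127U; any packing needs at least ⌈127/24⌉ = 6 racks.
So 6 is already optimal.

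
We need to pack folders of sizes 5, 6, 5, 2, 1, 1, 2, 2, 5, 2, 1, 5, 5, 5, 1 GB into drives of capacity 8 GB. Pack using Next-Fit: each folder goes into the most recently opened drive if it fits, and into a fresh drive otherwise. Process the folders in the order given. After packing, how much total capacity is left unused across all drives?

drive 1: place 5 GB, 3 GB left
drive 2: place 6 GB, 2 GB left
drive 3: place 5 GB, 3 GB left
drive 3: place 2 GB, 1 GB left
drive 3: place 1 GB, 0 GB left
drive 4: place 1 GB, 7 GB left
drive 4: place 2 GB, 5 GB left
drive 4: place 2 GB, 3 GB left
drive 5: place 5 GB, 3 GB left
drive 5: place 2 GB, 1 GB left
drive 5: place 1 GB, 0 GB left
drive 6: place 5 GB, 3 GB left
drive 7: place 5 GB, 3 GB left
drive 8: place 5 GB, 3 GB left
drive 8: place 1 GB, 2 GB left
8 drives × 8 GB = 64 GB; used 48 GB; unused 16 GB.

16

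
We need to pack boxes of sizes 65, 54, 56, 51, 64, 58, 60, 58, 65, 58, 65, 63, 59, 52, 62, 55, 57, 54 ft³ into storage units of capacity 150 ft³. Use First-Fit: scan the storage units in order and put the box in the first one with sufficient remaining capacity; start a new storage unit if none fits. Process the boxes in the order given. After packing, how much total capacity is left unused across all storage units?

Put 65 ft³ in storage unit 1; 85 ft³ remain.
Put 54 ft³ in storage unit 1; 31 ft³ remain.
Put 56 ft³ in storage unit 2; 94 ft³ remain.
Put 51 ft³ in storage unit 2; 43 ft³ remain.
Put 64 ft³ in storage unit 3; 86 ft³ remain.
Put 58 ft³ in storage unit 3; 28 ft³ remain.
Put 60 ft³ in storage unit 4; 90 ft³ remain.
Put 58 ft³ in storage unit 4; 32 ft³ remain.
Put 65 ft³ in storage unit 5; 85 ft³ remain.
Put 58 ft³ in storage unit 5; 27 ft³ remain.
Put 65 ft³ in storage unit 6; 85 ft³ remain.
Put 63 ft³ in storage unit 6; 22 ft³ remain.
Put 59 ft³ in storage unit 7; 91 ft³ remain.
Put 52 ft³ in storage unit 7; 39 ft³ remain.
Put 62 ft³ in storage unit 8; 88 ft³ remain.
Put 55 ft³ in storage unit 8; 33 ft³ remain.
Put 57 ft³ in storage unit 9; 93 ft³ remain.
Put 54 ft³ in storage unit 9; 39 ft³ remain.
9 storage units × 150 ft³ = 1350 ft³; used 1056 ft³; unused 294 ft³.

294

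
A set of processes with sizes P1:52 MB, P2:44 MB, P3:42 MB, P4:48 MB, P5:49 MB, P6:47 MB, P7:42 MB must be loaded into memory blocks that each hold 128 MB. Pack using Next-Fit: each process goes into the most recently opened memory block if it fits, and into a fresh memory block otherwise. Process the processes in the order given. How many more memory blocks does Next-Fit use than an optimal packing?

Next-Fit: [52,44] [42,48] [49,47] [42] → 4 memory blocks.
Total size 324 MB; any packing needs at least ⌈324/128⌉ = 3 memory blocks.
An optimal packing achieves that bound: [52,49] [48,47] [44,42,42] → 3 memory blocks.
Excess: 4 − 3 = 1.

1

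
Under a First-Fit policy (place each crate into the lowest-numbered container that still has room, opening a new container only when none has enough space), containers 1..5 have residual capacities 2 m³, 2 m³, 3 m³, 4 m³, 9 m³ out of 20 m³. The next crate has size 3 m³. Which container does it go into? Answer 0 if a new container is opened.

Containers with room: container 3 (3 m³), container 4 (4 m³), container 5 (9 m³).
The first with room is container 3.

3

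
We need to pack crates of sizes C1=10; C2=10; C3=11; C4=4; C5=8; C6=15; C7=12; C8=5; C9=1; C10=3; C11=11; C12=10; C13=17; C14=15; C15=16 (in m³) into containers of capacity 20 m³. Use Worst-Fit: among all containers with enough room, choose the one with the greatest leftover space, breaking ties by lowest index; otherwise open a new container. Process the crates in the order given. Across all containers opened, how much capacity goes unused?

container 1: place C1 (10 m³), 10 m³ left
container 1: place C2 (10 m³), 0 m³ left
container 2: place C3 (11 m³), 9 m³ left
container 2: place C4 (4 m³), 5 m³ left
container 3: place C5 (8 m³), 12 m³ left
container 4: place C6 (15 m³), 5 m³ left
container 3: place C7 (12 m³), 0 m³ left
container 2: place C8 (5 m³), 0 m³ left
container 4: place C9 (1 m³), 4 m³ left
container 4: place C10 (3 m³), 1 m³ left
container 5: place C11 (11 m³), 9 m³ left
container 6: place C12 (10 m³), 10 m³ left
container 7: place C13 (17 m³), 3 m³ left
container 8: place C14 (15 m³), 5 m³ left
container 9: place C15 (16 m³), 4 m³ left
9 containers × 20 m³ = 180 m³; used 148 m³; unused 32 m³.

32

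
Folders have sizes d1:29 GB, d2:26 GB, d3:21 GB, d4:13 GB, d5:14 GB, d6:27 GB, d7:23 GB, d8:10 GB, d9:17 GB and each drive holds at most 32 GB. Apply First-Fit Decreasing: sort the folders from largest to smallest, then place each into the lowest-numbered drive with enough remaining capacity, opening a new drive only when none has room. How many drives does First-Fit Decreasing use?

7 drives

Sorted descending: 29, 27, 26, 23, 21, 17, 14, 13, 10.
drive 1: place 29 GB, 3 GB left
drive 2: place 27 GB, 5 GB left
drive 3: place 26 GB, 6 GB left
drive 4: place 23 GB, 9 GB left
drive 5: place 21 GB, 11 GB left
drive 6: place 17 GB, 15 GB left
drive 6: place 14 GB, 1 GB left
drive 7: place 13 GB, 19 GB left
drive 5: place 10 GB, 1 GB left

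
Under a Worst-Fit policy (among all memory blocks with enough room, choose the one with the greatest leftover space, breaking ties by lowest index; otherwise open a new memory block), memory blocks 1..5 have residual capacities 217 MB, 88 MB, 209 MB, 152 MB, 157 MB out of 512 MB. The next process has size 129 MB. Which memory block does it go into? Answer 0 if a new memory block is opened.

1

Memory blocks with room: memory block 1 (217 MB), memory block 3 (209 MB), memory block 4 (152 MB), memory block 5 (157 MB).
Most room is memory block 1 with 217 MB free.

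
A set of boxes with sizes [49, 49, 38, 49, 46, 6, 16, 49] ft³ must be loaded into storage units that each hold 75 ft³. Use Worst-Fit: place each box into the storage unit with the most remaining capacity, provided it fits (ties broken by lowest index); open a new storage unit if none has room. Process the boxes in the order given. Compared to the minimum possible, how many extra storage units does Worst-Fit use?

0

Worst-Fit: [49] [49] [38,6,16] [49] [46] [49] → 6 storage units.
6 boxes exceed 37.5 ft³ (half the capacity), and no two of those can share a storage unit, so at least 6 storage units are needed.
So 6 is already optimal.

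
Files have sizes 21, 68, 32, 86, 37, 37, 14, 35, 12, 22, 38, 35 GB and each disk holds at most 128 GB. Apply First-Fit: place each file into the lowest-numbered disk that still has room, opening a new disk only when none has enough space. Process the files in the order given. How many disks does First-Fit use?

disk 1: place 21 GB, 107 GB left
disk 1: place 68 GB, 39 GB left
disk 1: place 32 GB, 7 GB left
disk 2: place 86 GB, 42 GB left
disk 2: place 37 GB, 5 GB left
disk 3: place 37 GB, 91 GB left
disk 3: place 14 GB, 77 GB left
disk 3: place 35 GB, 42 GB left
disk 3: place 12 GB, 30 GB left
disk 3: place 22 GB, 8 GB left
disk 4: place 38 GB, 90 GB left
disk 4: place 35 GB, 55 GB left

4 disks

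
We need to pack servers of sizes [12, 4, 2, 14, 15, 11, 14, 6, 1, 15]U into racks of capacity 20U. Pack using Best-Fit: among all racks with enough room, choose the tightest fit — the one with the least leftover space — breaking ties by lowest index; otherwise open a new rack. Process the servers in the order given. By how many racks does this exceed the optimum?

0

Best-Fit: [12,4,2,1] [14,6] [15] [11] [14] [15] → 6 racks.
6 servers exceed 10U (half the capacity), and no two of those can share a rack, so at least 6 racks are needed.
So 6 is already optimal.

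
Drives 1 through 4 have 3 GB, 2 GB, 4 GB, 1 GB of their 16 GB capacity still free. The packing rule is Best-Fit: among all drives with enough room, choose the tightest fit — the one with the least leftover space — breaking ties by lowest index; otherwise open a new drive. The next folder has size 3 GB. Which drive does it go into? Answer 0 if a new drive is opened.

1

Drives with room: drive 1 (3 GB), drive 3 (4 GB).
Tightest fit is drive 1 with 3 GB free.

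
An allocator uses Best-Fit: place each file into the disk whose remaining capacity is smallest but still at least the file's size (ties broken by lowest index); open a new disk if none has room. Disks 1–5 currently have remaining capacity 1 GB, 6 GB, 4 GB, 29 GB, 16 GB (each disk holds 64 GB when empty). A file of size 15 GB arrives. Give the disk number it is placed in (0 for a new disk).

5

Disks with room: disk 4 (29 GB), disk 5 (16 GB).
Tightest fit is disk 5 with 16 GB free.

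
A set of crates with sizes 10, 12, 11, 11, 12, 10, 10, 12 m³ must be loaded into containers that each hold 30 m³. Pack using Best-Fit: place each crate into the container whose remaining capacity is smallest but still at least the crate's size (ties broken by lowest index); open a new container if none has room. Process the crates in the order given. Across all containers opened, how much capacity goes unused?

32

10 m³ → container 1 (remaining 20 m³)
12 m³ → container 1 (remaining 8 m³)
11 m³ → container 2 (remaining 19 m³)
11 m³ → container 2 (remaining 8 m³)
12 m³ → container 3 (remaining 18 m³)
10 m³ → container 3 (remaining 8 m³)
10 m³ → container 4 (remaining 20 m³)
12 m³ → container 4 (remaining 8 m³)
4 containers × 30 m³ = 120 m³; used 88 m³; unused 32 m³.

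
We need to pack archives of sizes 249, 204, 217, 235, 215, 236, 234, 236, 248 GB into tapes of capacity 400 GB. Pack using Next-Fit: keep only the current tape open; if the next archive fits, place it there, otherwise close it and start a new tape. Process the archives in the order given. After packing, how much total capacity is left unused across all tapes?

249 GB → tape 1 (remaining 151 GB)
204 GB → tape 2 (remaining 196 GB)
217 GB → tape 3 (remaining 183 GB)
235 GB → tape 4 (remaining 165 GB)
215 GB → tape 5 (remaining 185 GB)
236 GB → tape 6 (remaining 164 GB)
234 GB → tape 7 (remaining 166 GB)
236 GB → tape 8 (remaining 164 GB)
248 GB → tape 9 (remaining 152 GB)
9 tapes × 400 GB = 3600 GB; used 2074 GB; unused 1526 GB.

1526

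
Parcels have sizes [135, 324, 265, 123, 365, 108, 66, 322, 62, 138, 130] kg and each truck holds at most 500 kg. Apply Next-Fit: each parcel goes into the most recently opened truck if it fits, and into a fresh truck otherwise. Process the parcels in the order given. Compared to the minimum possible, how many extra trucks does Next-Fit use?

Next-Fit: [135,324] [265,123] [365,108] [66,322,62] [138,130] → 5 trucks.
Total size 2038 kg; any packing needs at least ⌈2038/500⌉ = 5 trucks.
So 5 is already optimal.

0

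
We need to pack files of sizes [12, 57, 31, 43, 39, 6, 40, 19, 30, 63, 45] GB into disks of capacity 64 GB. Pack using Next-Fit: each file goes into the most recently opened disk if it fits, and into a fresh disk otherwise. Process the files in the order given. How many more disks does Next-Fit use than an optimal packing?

Next-Fit: [12] [57] [31] [43] [39,6] [40,19] [30] [63] [45] → 9 disks.
Total size 385 GB; any packing needs at least ⌈385/64⌉ = 7 disks.
An optimal packing achieves that bound: [63] [57,6] [45,19] [43,12] [40] [39] [31,30] → 7 disks.
Excess: 9 − 7 = 2.

2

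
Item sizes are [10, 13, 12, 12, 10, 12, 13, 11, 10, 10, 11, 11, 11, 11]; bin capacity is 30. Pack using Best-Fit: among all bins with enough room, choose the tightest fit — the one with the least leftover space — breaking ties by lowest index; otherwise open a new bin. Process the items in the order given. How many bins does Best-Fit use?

Put 10 in bin 1; 20 remain.
Put 13 in bin 1; 7 remain.
Put 12 in bin 2; 18 remain.
Put 12 in bin 2; 6 remain.
Put 10 in bin 3; 20 remain.
Put 12 in bin 3; 8 remain.
Put 13 in bin 4; 17 remain.
Put 11 in bin 4; 6 remain.
Put 10 in bin 5; 20 remain.
Put 10 in bin 5; 10 remain.
Put 11 in bin 6; 19 remain.
Put 11 in bin 6; 8 remain.
Put 11 in bin 7; 19 remain.
Put 11 in bin 7; 8 remain.

7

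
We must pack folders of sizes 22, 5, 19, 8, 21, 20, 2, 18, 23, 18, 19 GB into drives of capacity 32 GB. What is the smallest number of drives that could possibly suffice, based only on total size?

Total size = 22 + 5 + 19 + 8 + 21 + 20 + 2 + 18 + 23 + 18 + 19 = 175 GB.
⌈175 / 32⌉ = 6.

6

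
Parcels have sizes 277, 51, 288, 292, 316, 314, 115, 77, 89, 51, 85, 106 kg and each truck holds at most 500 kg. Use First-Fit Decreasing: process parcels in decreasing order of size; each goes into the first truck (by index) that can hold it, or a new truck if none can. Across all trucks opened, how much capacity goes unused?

439

Sorted descending: 316, 314, 292, 288, 277, 115, 106, 89, 85, 77, 51, 51.
Put 316 kg in truck 1; 184 kg remain.
Put 314 kg in truck 2; 186 kg remain.
Put 292 kg in truck 3; 208 kg remain.
Put 288 kg in truck 4; 212 kg remain.
Put 277 kg in truck 5; 223 kg remain.
Put 115 kg in truck 1; 69 kg remain.
Put 106 kg in truck 2; 80 kg remain.
Put 89 kg in truck 3; 119 kg remain.
Put 85 kg in truck 3; 34 kg remain.
Put 77 kg in truck 2; 3 kg remain.
Put 51 kg in truck 1; 18 kg remain.
Put 51 kg in truck 4; 161 kg remain.
5 trucks × 500 kg = 2500 kg; used 2061 kg; unused 439 kg.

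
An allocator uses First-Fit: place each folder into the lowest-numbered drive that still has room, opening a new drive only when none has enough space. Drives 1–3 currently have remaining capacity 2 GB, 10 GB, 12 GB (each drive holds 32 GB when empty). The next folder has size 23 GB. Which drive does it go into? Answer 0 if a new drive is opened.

No drive has ≥ 23 GB free, so a new drive is opened.

0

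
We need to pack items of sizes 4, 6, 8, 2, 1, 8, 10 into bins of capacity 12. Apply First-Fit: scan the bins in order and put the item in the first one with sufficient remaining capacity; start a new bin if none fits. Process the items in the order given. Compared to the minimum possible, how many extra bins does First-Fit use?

First-Fit: [4,6,2] [8,1] [8] [10] → 4 bins.
Total size 39; any packing needs at least ⌈39/12⌉ = 4 bins.
So 4 is already optimal.

0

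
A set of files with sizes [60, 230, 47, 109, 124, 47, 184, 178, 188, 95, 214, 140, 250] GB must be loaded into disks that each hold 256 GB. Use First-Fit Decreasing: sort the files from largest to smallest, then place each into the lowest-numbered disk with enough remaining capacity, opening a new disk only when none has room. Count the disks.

Sorted descending: 250, 230, 214, 188, 184, 178, 140, 124, 109, 95, 60, 47, 47.
disk 1: place 250 GB, 6 GB left
disk 2: place 230 GB, 26 GB left
disk 3: place 214 GB, 42 GB left
disk 4: place 188 GB, 68 GB left
disk 5: place 184 GB, 72 GB left
disk 6: place 178 GB, 78 GB left
disk 7: place 140 GB, 116 GB left
disk 8: place 124 GB, 132 GB left
disk 7: place 109 GB, 7 GB left
disk 8: place 95 GB, 37 GB left
disk 4: place 60 GB, 8 GB left
disk 5: place 47 GB, 25 GB left
disk 6: place 47 GB, 31 GB left
Final disks: [250] [230] [214] [188,60] [184,47] [178,47] [140,109] [124,95].

8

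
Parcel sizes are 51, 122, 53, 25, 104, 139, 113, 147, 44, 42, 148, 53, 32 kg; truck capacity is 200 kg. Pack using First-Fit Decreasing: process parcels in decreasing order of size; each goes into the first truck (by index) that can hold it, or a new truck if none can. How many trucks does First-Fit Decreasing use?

Sorted descending: 148, 147, 139, 122, 113, 104, 53, 53, 51, 44, 42, 32, 25.
148 kg → truck 1 (remaining 52 kg)
147 kg → truck 2 (remaining 53 kg)
139 kg → truck 3 (remaining 61 kg)
122 kg → truck 4 (remaining 78 kg)
113 kg → truck 5 (remaining 87 kg)
104 kg → truck 6 (remaining 96 kg)
53 kg → truck 2 (remaining 0 kg)
53 kg → truck 3 (remaining 8 kg)
51 kg → truck 1 (remaining 1 kg)
44 kg → truck 4 (remaining 34 kg)
42 kg → truck 5 (remaining 45 kg)
32 kg → truck 4 (remaining 2 kg)
25 kg → truck 5 (remaining 20 kg)

6 trucks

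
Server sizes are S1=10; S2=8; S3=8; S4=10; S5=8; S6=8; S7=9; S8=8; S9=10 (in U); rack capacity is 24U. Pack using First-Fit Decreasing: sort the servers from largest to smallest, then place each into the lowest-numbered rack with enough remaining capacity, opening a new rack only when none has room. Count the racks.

Sorted descending: 10, 10, 10, 9, 8, 8, 8, 8, 8.
Put 10U in rack 1; 14U remain.
Put 10U in rack 1; 4U remain.
Put 10U in rack 2; 14U remain.
Put 9U in rack 2; 5U remain.
Put 8U in rack 3; 16U remain.
Put 8U in rack 3; 8U remain.
Put 8U in rack 3; 0U remain.
Put 8U in rack 4; 16U remain.
Put 8U in rack 4; 8U remain.

4 racks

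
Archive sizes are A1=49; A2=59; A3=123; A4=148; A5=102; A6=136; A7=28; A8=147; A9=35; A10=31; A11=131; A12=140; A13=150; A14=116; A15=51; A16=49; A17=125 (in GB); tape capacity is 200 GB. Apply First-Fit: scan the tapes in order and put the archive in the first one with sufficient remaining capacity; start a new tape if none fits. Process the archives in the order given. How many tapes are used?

11

tape 1: place A1 (49 GB), 151 GB left
tape 1: place A2 (59 GB), 92 GB left
tape 2: place A3 (123 GB), 77 GB left
tape 3: place A4 (148 GB), 52 GB left
tape 4: place A5 (102 GB), 98 GB left
tape 5: place A6 (136 GB), 64 GB left
tape 1: place A7 (28 GB), 64 GB left
tape 6: place A8 (147 GB), 53 GB left
tape 1: place A9 (35 GB), 29 GB left
tape 2: place A10 (31 GB), 46 GB left
tape 7: place A11 (131 GB), 69 GB left
tape 8: place A12 (140 GB), 60 GB left
tape 9: place A13 (150 GB), 50 GB left
tape 10: place A14 (116 GB), 84 GB left
tape 3: place A15 (51 GB), 1 GB left
tape 4: place A16 (49 GB), 49 GB left
tape 11: place A17 (125 GB), 75 GB left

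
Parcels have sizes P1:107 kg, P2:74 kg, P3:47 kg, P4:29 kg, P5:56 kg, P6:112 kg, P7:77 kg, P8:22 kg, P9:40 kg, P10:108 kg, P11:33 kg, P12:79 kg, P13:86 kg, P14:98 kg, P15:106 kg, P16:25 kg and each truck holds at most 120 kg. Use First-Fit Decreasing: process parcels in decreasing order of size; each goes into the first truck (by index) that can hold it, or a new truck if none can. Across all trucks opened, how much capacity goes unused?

101

Sorted descending: 112, 108, 107, 106, 98, 86, 79, 77, 74, 56, 47, 40, 33, 29, 25, 22.
112 kg → truck 1 (remaining 8 kg)
108 kg → truck 2 (remaining 12 kg)
107 kg → truck 3 (remaining 13 kg)
106 kg → truck 4 (remaining 14 kg)
98 kg → truck 5 (remaining 22 kg)
86 kg → truck 6 (remaining 34 kg)
79 kg → truck 7 (remaining 41 kg)
77 kg → truck 8 (remaining 43 kg)
74 kg → truck 9 (remaining 46 kg)
56 kg → truck 10 (remaining 64 kg)
47 kg → truck 10 (remaining 17 kg)
40 kg → truck 7 (remaining 1 kg)
33 kg → truck 6 (remaining 1 kg)
29 kg → truck 8 (remaining 14 kg)
25 kg → truck 9 (remaining 21 kg)
22 kg → truck 5 (remaining 0 kg)
10 trucks × 120 kg = 1200 kg; used 1099 kg; unused 101 kg.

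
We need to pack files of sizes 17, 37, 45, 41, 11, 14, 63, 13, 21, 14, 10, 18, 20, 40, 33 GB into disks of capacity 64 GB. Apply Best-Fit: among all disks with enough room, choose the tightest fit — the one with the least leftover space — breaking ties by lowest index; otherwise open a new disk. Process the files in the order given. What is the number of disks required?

17 GB → disk 1 (remaining 47 GB)
37 GB → disk 1 (remaining 10 GB)
45 GB → disk 2 (remaining 19 GB)
41 GB → disk 3 (remaining 23 GB)
11 GB → disk 2 (remaining 8 GB)
14 GB → disk 3 (remaining 9 GB)
63 GB → disk 4 (remaining 1 GB)
13 GB → disk 5 (remaining 51 GB)
21 GB → disk 5 (remaining 30 GB)
14 GB → disk 5 (remaining 16 GB)
10 GB → disk 1 (remaining 0 GB)
18 GB → disk 6 (remaining 46 GB)
20 GB → disk 6 (remaining 26 GB)
40 GB → disk 7 (remaining 24 GB)
33 GB → disk 8 (remaining 31 GB)

8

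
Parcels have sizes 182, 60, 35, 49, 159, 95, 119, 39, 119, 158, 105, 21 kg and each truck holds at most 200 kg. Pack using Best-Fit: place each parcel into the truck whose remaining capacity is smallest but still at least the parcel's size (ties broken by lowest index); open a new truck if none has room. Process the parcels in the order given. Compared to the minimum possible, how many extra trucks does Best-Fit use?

1

Best-Fit: [182] [60,35,49] [159,39] [95,105] [119] [119] [158,21] → 7 trucks.
Total size 1141 kg; any packing needs at least ⌈1141/200⌉ = 6 trucks.
An optimal packing achieves that bound: [182] [159,39] [158,35] [119,60,21] [119,49] [105,95] → 6 trucks.
Excess: 7 − 6 = 1.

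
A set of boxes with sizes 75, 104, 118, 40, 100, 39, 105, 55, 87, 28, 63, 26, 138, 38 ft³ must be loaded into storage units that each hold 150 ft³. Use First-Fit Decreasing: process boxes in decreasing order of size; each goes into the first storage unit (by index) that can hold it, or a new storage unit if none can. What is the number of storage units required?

Sorted descending: 138, 118, 105, 104, 100, 87, 75, 63, 55, 40, 39, 38, 28, 26.
138 ft³ → storage unit 1 (remaining 12 ft³)
118 ft³ → storage unit 2 (remaining 32 ft³)
105 ft³ → storage unit 3 (remaining 45 ft³)
104 ft³ → storage unit 4 (remaining 46 ft³)
100 ft³ → storage unit 5 (remaining 50 ft³)
87 ft³ → storage unit 6 (remaining 63 ft³)
75 ft³ → storage unit 7 (remaining 75 ft³)
63 ft³ → storage unit 6 (remaining 0 ft³)
55 ft³ → storage unit 7 (remaining 20 ft³)
40 ft³ → storage unit 3 (remaining 5 ft³)
39 ft³ → storage unit 4 (remaining 7 ft³)
38 ft³ → storage unit 5 (remaining 12 ft³)
28 ft³ → storage unit 2 (remaining 4 ft³)
26 ft³ → storage unit 8 (remaining 124 ft³)

8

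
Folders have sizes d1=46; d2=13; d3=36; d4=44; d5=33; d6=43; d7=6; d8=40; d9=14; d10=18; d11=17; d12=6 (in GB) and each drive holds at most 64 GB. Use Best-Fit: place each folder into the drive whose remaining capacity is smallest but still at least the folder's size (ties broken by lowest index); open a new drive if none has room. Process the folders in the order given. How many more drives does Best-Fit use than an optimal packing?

0

Best-Fit: [46,13] [36] [44,6,14] [33] [43,18] [40,17,6] → 6 drives.
6 folders exceed 32 GB (half the capacity), and no two of those can share a drive, so at least 6 drives are needed.
So 6 is already optimal.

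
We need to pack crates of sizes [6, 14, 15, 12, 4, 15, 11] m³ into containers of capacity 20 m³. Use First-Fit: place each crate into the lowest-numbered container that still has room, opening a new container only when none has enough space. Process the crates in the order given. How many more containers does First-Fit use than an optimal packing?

0

First-Fit: [6,14] [15,4] [12] [15] [11] → 5 containers.
5 crates exceed 10 m³ (half the capacity), and no two of those can share a container, so at least 5 containers are needed.
So 5 is already optimal.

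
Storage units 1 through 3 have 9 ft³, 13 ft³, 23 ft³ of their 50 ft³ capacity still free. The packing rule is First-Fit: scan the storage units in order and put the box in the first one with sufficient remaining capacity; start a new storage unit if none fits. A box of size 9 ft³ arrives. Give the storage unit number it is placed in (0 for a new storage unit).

Storage units with room: storage unit 1 (9 ft³), storage unit 2 (13 ft³), storage unit 3 (23 ft³).
The first with room is storage unit 1.

1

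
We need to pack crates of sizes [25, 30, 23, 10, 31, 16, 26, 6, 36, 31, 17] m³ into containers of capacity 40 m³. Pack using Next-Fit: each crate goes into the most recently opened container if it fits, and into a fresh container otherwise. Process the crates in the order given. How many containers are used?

Put 25 m³ in container 1; 15 m³ remain.
Put 30 m³ in container 2; 10 m³ remain.
Put 23 m³ in container 3; 17 m³ remain.
Put 10 m³ in container 3; 7 m³ remain.
Put 31 m³ in container 4; 9 m³ remain.
Put 16 m³ in container 5; 24 m³ remain.
Put 26 m³ in container 6; 14 m³ remain.
Put 6 m³ in container 6; 8 m³ remain.
Put 36 m³ in container 7; 4 m³ remain.
Put 31 m³ in container 8; 9 m³ remain.
Put 17 m³ in container 9; 23 m³ remain.
Final containers: [25] [30] [23,10] [31] [16] [26,6] [36] [31] [17].

9 containers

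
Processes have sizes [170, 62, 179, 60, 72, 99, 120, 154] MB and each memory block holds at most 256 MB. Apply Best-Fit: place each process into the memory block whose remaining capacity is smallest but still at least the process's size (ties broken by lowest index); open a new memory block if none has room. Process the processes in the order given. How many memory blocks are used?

Put 170 MB in memory block 1; 86 MB remain.
Put 62 MB in memory block 1; 24 MB remain.
Put 179 MB in memory block 2; 77 MB remain.
Put 60 MB in memory block 2; 17 MB remain.
Put 72 MB in memory block 3; 184 MB remain.
Put 99 MB in memory block 3; 85 MB remain.
Put 120 MB in memory block 4; 136 MB remain.
Put 154 MB in memory block 5; 102 MB remain.
Final memory blocks: [170,62] [179,60] [72,99] [120] [154].

5 memory blocks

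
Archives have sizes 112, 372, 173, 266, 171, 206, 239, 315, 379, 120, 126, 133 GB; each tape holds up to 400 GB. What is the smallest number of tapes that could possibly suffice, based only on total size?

7

Total size = 112 + 372 + 173 + 266 + 171 + 206 + 239 + 315 + 379 + 120 + 126 + 133 = 2612 GB.
⌈2612 / 400⌉ = 7.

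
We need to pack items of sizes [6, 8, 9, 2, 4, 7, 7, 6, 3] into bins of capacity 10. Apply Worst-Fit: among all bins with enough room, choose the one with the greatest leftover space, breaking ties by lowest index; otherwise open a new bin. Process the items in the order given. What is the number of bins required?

6 → bin 1 (remaining 4)
8 → bin 2 (remaining 2)
9 → bin 3 (remaining 1)
2 → bin 1 (remaining 2)
4 → bin 4 (remaining 6)
7 → bin 5 (remaining 3)
7 → bin 6 (remaining 3)
6 → bin 4 (remaining 0)
3 → bin 5 (remaining 0)

6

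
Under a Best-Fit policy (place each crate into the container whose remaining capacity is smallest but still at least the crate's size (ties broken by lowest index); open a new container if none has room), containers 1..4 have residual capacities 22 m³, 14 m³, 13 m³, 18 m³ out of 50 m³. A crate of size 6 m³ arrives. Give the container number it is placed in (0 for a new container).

Containers with room: container 1 (22 m³), container 2 (14 m³), container 3 (13 m³), container 4 (18 m³).
Tightest fit is container 3 with 13 m³ free.

3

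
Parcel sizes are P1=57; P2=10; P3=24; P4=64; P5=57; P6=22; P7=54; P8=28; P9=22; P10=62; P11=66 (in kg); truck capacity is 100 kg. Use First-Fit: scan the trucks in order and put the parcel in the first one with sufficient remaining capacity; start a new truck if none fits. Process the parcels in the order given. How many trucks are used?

6

P1 (57 kg) → truck 1 (remaining 43 kg)
P2 (10 kg) → truck 1 (remaining 33 kg)
P3 (24 kg) → truck 1 (remaining 9 kg)
P4 (64 kg) → truck 2 (remaining 36 kg)
P5 (57 kg) → truck 3 (remaining 43 kg)
P6 (22 kg) → truck 2 (remaining 14 kg)
P7 (54 kg) → truck 4 (remaining 46 kg)
P8 (28 kg) → truck 3 (remaining 15 kg)
P9 (22 kg) → truck 4 (remaining 24 kg)
P10 (62 kg) → truck 5 (remaining 38 kg)
P11 (66 kg) → truck 6 (remaining 34 kg)
Final trucks: [57,10,24] [64,22] [57,28] [54,22] [62] [66].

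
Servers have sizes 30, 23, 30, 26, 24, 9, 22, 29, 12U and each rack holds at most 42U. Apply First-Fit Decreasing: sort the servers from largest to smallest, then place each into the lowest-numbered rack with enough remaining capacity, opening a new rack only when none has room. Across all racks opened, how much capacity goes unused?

Sorted descending: 30, 30, 29, 26, 24, 23, 22, 12, 9.
Put 30U in rack 1; 12U remain.
Put 30U in rack 2; 12U remain.
Put 29U in rack 3; 13U remain.
Put 26U in rack 4; 16U remain.
Put 24U in rack 5; 18U remain.
Put 23U in rack 6; 19U remain.
Put 22U in rack 7; 20U remain.
Put 12U in rack 1; 0U remain.
Put 9U in rack 2; 3U remain.
7 racks × 42U = 294U; used 205U; unused 89U.

89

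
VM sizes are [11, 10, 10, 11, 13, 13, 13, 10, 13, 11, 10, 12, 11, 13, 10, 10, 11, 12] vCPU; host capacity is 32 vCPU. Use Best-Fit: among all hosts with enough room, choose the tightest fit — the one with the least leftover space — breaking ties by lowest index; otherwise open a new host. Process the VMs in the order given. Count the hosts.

8

Put 11 vCPU in host 1; 21 vCPU remain.
Put 10 vCPU in host 1; 11 vCPU remain.
Put 10 vCPU in host 1; 1 vCPU remain.
Put 11 vCPU in host 2; 21 vCPU remain.
Put 13 vCPU in host 2; 8 vCPU remain.
Put 13 vCPU in host 3; 19 vCPU remain.
Put 13 vCPU in host 3; 6 vCPU remain.
Put 10 vCPU in host 4; 22 vCPU remain.
Put 13 vCPU in host 4; 9 vCPU remain.
Put 11 vCPU in host 5; 21 vCPU remain.
Put 10 vCPU in host 5; 11 vCPU remain.
Put 12 vCPU in host 6; 20 vCPU remain.
Put 11 vCPU in host 5; 0 vCPU remain.
Put 13 vCPU in host 6; 7 vCPU remain.
Put 10 vCPU in host 7; 22 vCPU remain.
Put 10 vCPU in host 7; 12 vCPU remain.
Put 11 vCPU in host 7; 1 vCPU remain.
Put 12 vCPU in host 8; 20 vCPU remain.
Final hosts: [11,10,10] [11,13] [13,13] [10,13] [11,10,11] [12,13] [10,10,11] [12].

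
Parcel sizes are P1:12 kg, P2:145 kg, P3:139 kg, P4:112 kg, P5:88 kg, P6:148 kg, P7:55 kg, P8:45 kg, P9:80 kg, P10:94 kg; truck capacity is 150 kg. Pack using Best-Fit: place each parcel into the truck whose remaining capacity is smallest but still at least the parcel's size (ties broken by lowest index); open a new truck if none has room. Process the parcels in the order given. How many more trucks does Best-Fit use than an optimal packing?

Best-Fit: [12,112] [145] [139] [88,55] [148] [45,80] [94] → 7 trucks.
Total size 918 kg; any packing needs at least ⌈918/150⌉ = 7 trucks.
So 7 is already optimal.

0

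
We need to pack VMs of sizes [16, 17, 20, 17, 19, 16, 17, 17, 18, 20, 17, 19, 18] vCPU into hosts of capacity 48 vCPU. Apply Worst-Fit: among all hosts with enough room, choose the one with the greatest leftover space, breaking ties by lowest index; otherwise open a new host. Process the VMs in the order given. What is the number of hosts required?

7

16 vCPU → host 1 (remaining 32 vCPU)
17 vCPU → host 1 (remaining 15 vCPU)
20 vCPU → host 2 (remaining 28 vCPU)
17 vCPU → host 2 (remaining 11 vCPU)
19 vCPU → host 3 (remaining 29 vCPU)
16 vCPU → host 3 (remaining 13 vCPU)
17 vCPU → host 4 (remaining 31 vCPU)
17 vCPU → host 4 (remaining 14 vCPU)
18 vCPU → host 5 (remaining 30 vCPU)
20 vCPU → host 5 (remaining 10 vCPU)
17 vCPU → host 6 (remaining 31 vCPU)
19 vCPU → host 6 (remaining 12 vCPU)
18 vCPU → host 7 (remaining 30 vCPU)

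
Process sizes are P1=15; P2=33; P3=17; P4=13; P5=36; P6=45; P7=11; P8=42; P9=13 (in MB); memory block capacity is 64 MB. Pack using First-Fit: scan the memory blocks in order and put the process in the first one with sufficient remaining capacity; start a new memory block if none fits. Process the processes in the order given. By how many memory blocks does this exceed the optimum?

0

First-Fit: [15,33,13] [17,36,11] [45,13] [42] → 4 memory blocks.
Total size 225 MB; any packing needs at least ⌈225/64⌉ = 4 memory blocks.
So 4 is already optimal.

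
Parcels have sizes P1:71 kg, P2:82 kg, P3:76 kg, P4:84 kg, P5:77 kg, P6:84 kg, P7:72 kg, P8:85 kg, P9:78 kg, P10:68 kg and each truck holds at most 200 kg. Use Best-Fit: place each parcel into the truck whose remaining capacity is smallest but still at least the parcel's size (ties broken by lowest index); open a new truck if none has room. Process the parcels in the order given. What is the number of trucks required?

truck 1: place P1 (71 kg), 129 kg left
truck 1: place P2 (82 kg), 47 kg left
truck 2: place P3 (76 kg), 124 kg left
truck 2: place P4 (84 kg), 40 kg left
truck 3: place P5 (77 kg), 123 kg left
truck 3: place P6 (84 kg), 39 kg left
truck 4: place P7 (72 kg), 128 kg left
truck 4: place P8 (85 kg), 43 kg left
truck 5: place P9 (78 kg), 122 kg left
truck 5: place P10 (68 kg), 54 kg left

5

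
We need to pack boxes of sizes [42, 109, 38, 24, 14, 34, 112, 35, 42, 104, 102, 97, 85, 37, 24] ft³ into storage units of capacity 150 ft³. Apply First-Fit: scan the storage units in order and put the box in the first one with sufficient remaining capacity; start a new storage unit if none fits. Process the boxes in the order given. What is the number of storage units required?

Put 42 ft³ in storage unit 1; 108 ft³ remain.
Put 109 ft³ in storage unit 2; 41 ft³ remain.
Put 38 ft³ in storage unit 1; 70 ft³ remain.
Put 24 ft³ in storage unit 1; 46 ft³ remain.
Put 14 ft³ in storage unit 1; 32 ft³ remain.
Put 34 ft³ in storage unit 2; 7 ft³ remain.
Put 112 ft³ in storage unit 3; 38 ft³ remain.
Put 35 ft³ in storage unit 3; 3 ft³ remain.
Put 42 ft³ in storage unit 4; 108 ft³ remain.
Put 104 ft³ in storage unit 4; 4 ft³ remain.
Put 102 ft³ in storage unit 5; 48 ft³ remain.
Put 97 ft³ in storage unit 6; 53 ft³ remain.
Put 85 ft³ in storage unit 7; 65 ft³ remain.
Put 37 ft³ in storage unit 5; 11 ft³ remain.
Put 24 ft³ in storage unit 1; 8 ft³ remain.

7 storage units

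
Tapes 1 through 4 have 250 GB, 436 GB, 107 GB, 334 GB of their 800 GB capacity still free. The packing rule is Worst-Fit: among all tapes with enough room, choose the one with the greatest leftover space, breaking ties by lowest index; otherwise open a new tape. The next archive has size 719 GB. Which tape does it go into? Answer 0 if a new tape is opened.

0

No tape has ≥ 719 GB free, so a new tape is opened.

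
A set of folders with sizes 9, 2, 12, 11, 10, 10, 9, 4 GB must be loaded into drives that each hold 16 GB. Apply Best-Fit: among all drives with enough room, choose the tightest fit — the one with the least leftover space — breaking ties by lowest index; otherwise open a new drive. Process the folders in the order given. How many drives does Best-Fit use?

drive 1: place 9 GB, 7 GB left
drive 1: place 2 GB, 5 GB left
drive 2: place 12 GB, 4 GB left
drive 3: place 11 GB, 5 GB left
drive 4: place 10 GB, 6 GB left
drive 5: place 10 GB, 6 GB left
drive 6: place 9 GB, 7 GB left
drive 2: place 4 GB, 0 GB left

6 drives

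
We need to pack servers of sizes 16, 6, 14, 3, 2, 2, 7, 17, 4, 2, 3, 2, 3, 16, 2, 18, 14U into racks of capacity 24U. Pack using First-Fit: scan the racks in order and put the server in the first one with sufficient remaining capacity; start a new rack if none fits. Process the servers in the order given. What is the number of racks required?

Put 16U in rack 1; 8U remain.
Put 6U in rack 1; 2U remain.
Put 14U in rack 2; 10U remain.
Put 3U in rack 2; 7U remain.
Put 2U in rack 1; 0U remain.
Put 2U in rack 2; 5U remain.
Put 7U in rack 3; 17U remain.
Put 17U in rack 3; 0U remain.
Put 4U in rack 2; 1U remain.
Put 2U in rack 4; 22U remain.
Put 3U in rack 4; 19U remain.
Put 2U in rack 4; 17U remain.
Put 3U in rack 4; 14U remain.
Put 16U in rack 5; 8U remain.
Put 2U in rack 4; 12U remain.
Put 18U in rack 6; 6U remain.
Put 14U in rack 7; 10U remain.
Final racks: [16,6,2] [14,3,2,4] [7,17] [2,3,2,3,2] [16] [18] [14].

7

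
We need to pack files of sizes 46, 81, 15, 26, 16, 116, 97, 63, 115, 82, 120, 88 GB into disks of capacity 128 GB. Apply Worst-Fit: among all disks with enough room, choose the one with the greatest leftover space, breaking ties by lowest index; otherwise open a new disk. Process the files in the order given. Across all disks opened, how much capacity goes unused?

159

46 GB → disk 1 (remaining 82 GB)
81 GB → disk 1 (remaining 1 GB)
15 GB → disk 2 (remaining 113 GB)
26 GB → disk 2 (remaining 87 GB)
16 GB → disk 2 (remaining 71 GB)
116 GB → disk 3 (remaining 12 GB)
97 GB → disk 4 (remaining 31 GB)
63 GB → disk 2 (remaining 8 GB)
115 GB → disk 5 (remaining 13 GB)
82 GB → disk 6 (remaining 46 GB)
120 GB → disk 7 (remaining 8 GB)
88 GB → disk 8 (remaining 40 GB)
8 disks × 128 GB = 1024 GB; used 865 GB; unused 159 GB.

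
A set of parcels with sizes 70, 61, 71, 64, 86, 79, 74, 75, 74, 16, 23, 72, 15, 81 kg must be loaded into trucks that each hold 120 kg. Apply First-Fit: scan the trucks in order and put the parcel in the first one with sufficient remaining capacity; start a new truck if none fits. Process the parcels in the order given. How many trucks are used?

11 trucks

Put 70 kg in truck 1; 50 kg remain.
Put 61 kg in truck 2; 59 kg remain.
Put 71 kg in truck 3; 49 kg remain.
Put 64 kg in truck 4; 56 kg remain.
Put 86 kg in truck 5; 34 kg remain.
Put 79 kg in truck 6; 41 kg remain.
Put 74 kg in truck 7; 46 kg remain.
Put 75 kg in truck 8; 45 kg remain.
Put 74 kg in truck 9; 46 kg remain.
Put 16 kg in truck 1; 34 kg remain.
Put 23 kg in truck 1; 11 kg remain.
Put 72 kg in truck 10; 48 kg remain.
Put 15 kg in truck 2; 44 kg remain.
Put 81 kg in truck 11; 39 kg remain.
Final trucks: [70,16,23] [61,15] [71] [64] [86] [79] [74] [75] [74] [72] [81].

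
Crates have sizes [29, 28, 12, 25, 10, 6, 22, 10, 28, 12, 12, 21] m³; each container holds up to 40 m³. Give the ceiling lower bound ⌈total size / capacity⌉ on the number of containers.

6 containers

Total size = 29 + 28 + 12 + 25 + 10 + 6 + 22 + 10 + 28 + 12 + 12 + 21 = 215 m³.
⌈215 / 40⌉ = 6.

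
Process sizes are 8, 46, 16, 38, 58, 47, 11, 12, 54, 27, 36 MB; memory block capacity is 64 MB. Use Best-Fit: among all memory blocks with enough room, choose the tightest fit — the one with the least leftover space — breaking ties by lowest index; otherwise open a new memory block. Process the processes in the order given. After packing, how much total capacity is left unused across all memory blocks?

95

memory block 1: place 8 MB, 56 MB left
memory block 1: place 46 MB, 10 MB left
memory block 2: place 16 MB, 48 MB left
memory block 2: place 38 MB, 10 MB left
memory block 3: place 58 MB, 6 MB left
memory block 4: place 47 MB, 17 MB left
memory block 4: place 11 MB, 6 MB left
memory block 5: place 12 MB, 52 MB left
memory block 6: place 54 MB, 10 MB left
memory block 5: place 27 MB, 25 MB left
memory block 7: place 36 MB, 28 MB left
7 memory blocks × 64 MB = 448 MB; used 353 MB; unused 95 MB.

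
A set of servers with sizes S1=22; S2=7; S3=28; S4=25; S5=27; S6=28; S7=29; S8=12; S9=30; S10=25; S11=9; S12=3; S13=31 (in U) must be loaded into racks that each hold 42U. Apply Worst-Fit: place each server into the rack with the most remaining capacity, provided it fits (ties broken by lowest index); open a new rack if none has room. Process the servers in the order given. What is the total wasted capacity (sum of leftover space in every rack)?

102

rack 1: place S1 (22U), 20U left
rack 1: place S2 (7U), 13U left
rack 2: place S3 (28U), 14U left
rack 3: place S4 (25U), 17U left
rack 4: place S5 (27U), 15U left
rack 5: place S6 (28U), 14U left
rack 6: place S7 (29U), 13U left
rack 3: place S8 (12U), 5U left
rack 7: place S9 (30U), 12U left
rack 8: place S10 (25U), 17U left
rack 8: place S11 (9U), 8U left
rack 4: place S12 (3U), 12U left
rack 9: place S13 (31U), 11U left
9 racks × 42U = 378U; used 276U; unused 102U.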